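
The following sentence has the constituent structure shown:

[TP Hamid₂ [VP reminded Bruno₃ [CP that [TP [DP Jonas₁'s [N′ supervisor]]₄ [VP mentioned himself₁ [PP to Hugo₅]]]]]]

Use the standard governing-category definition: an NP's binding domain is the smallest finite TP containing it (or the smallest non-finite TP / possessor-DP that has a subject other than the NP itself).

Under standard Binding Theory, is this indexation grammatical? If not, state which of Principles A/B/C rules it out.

The two coindexed NPs are *Jonas₁* and *himself₁*.
*himself₁* is an anaphor. Principle A requires it to be bound within its binding domain — the embedded TP, whose subject is [Jonas₁'s supervisor]₄.
Within that domain it is c-commanded by *[Jonas₁'s supervisor]₄*, which does not share its index.
*Jonas₁* does not c-command the anaphor at all.
The anaphor is unbound in its domain → Principle A violation.

Principle A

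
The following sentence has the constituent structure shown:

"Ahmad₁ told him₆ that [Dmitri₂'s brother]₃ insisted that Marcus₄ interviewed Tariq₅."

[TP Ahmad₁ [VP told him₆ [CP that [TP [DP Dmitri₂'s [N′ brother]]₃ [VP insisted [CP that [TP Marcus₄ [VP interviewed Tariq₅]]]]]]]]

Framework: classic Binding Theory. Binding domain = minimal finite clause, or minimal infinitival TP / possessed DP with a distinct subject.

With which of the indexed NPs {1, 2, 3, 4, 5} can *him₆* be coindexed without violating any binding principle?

*him* is a pronoun, so Principle B applies: it must be free in its binding domain.
Binding domain of *him₆*: the matrix TP, whose subject is Ahmad₁.
*Ahmad₁* c-commands the pronoun within its binding domain → coindexation would violate Principle B.
*Dmitri₂*: the pronoun c-commands this R-expression → coindexation would violate Principle C on *Dmitri₂*.
*[Dmitri₂'s brother]₃*: the pronoun c-commands this R-expression → coindexation would violate Principle C on *[Dmitri₂'s brother]₃*.
*Marcus₄*: the pronoun c-commands this R-expression → coindexation would violate Principle C on *Marcus₄*.
*Tariq₅*: the pronoun c-commands this R-expression → coindexation would violate Principle C on *Tariq₅*.

none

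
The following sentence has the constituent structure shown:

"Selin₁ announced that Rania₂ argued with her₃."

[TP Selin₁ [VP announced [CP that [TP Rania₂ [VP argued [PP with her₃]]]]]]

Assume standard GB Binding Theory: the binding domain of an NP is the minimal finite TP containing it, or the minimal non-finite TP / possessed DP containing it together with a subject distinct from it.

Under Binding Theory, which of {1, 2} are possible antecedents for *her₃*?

{1}

*her* is a pronoun, so Principle B applies: it must be free in its binding domain.
Binding domain of *her₃*: the embedded TP, whose subject is Rania₂.
*Selin₁* c-commands the pronoun but from outside its binding domain, and is not c-commanded by it → coindexation permitted.
*Rania₂* c-commands the pronoun within its binding domain → coindexation would violate Principle B.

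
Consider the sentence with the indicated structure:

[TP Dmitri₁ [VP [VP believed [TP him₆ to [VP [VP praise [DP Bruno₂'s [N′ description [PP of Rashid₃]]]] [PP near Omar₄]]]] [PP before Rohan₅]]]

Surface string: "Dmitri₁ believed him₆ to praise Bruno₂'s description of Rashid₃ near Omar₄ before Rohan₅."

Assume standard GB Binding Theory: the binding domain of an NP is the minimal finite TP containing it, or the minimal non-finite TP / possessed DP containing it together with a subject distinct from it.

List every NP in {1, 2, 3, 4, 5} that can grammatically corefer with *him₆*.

{5}

*him* is a pronoun, so Principle B applies: it must be free in its binding domain.
Binding domain of *him₆*: the matrix TP, whose subject is Dmitri₁.
*Dmitri₁* c-commands the pronoun within its binding domain → coindexation would violate Principle B.
*Bruno₂*: the pronoun c-commands this R-expression → coindexation would violate Principle C on *Bruno₂*.
*Rashid₃*: the pronoun c-commands this R-expression → coindexation would violate Principle C on *Rashid₃*.
*Omar₄*: the pronoun c-commands this R-expression → coindexation would violate Principle C on *Omar₄*.
*Rohan₅* and the pronoun do not c-command one another → neither Principle B nor Principle C is at stake; coindexation permitted.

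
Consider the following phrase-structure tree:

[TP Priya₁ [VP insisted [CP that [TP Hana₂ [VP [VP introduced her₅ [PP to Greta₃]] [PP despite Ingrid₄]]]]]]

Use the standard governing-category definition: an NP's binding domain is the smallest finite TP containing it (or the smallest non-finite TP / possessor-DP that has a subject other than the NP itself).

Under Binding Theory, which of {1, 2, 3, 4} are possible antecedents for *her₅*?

{1, 4}

*her* is a pronoun, so Principle B applies: it must be free in its binding domain.
Binding domain of *her₅*: the embedded TP, whose subject is Hana₂.
*Priya₁* c-commands the pronoun but from outside its binding domain, and is not c-commanded by it → coindexation permitted.
*Hana₂* c-commands the pronoun within its binding domain → coindexation would violate Principle B.
*Greta₃*: the pronoun c-commands this R-expression → coindexation would violate Principle C on *Greta₃*.
*Ingrid₄* and the pronoun do not c-command one another → neither Principle B nor Principle C is at stake; coindexation permitted.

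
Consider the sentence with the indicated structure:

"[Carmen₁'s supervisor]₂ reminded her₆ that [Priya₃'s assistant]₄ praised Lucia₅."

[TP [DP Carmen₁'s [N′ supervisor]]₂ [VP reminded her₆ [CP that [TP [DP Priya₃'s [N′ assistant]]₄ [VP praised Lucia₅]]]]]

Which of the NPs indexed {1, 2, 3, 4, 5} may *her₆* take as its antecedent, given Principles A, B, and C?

*her* is a pronoun, so Principle B applies: it must be free in its binding domain.
Binding domain of *her₆*: the matrix TP, whose subject is [Carmen₁'s supervisor]₂.
*Carmen₁* and the pronoun do not c-command one another → neither Principle B nor Principle C is at stake; coindexation permitted.
*[Carmen₁'s supervisor]₂* c-commands the pronoun within its binding domain → coindexation would violate Principle B.
*Priya₃*: the pronoun c-commands this R-expression → coindexation would violate Principle C on *Priya₃*.
*[Priya₃'s assistant]₄*: the pronoun c-commands this R-expression → coindexation would violate Principle C on *[Priya₃'s assistant]₄*.
*Lucia₅*: the pronoun c-commands this R-expression → coindexation would violate Principle C on *Lucia₅*.

{1}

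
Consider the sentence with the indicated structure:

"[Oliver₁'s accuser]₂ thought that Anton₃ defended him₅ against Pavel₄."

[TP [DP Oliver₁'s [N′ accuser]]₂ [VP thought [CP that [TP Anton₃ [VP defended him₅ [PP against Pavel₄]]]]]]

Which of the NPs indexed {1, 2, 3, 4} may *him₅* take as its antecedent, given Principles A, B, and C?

{1, 2}

*him* is a pronoun, so Principle B applies: it must be free in its binding domain.
Binding domain of *him₅*: the embedded TP, whose subject is Anton₃.
*Oliver₁* and the pronoun do not c-command one another → neither Principle B nor Principle C is at stake; coindexation permitted.
*[Oliver₁'s accuser]₂* c-commands the pronoun but from outside its binding domain, and is not c-commanded by it → coindexation permitted.
*Anton₃* c-commands the pronoun within its binding domain → coindexation would violate Principle B.
*Pavel₄*: the pronoun c-commands this R-expression → coindexation would violate Principle C on *Pavel₄*.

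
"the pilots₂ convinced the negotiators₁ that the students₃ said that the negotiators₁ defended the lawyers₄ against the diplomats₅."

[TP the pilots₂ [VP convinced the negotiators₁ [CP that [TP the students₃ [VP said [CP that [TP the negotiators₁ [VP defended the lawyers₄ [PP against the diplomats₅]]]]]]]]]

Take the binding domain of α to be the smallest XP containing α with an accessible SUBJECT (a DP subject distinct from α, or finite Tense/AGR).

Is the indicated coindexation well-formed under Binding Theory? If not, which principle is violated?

Principle C

The two coindexed NPs are *the negotiators₁* (the lower occurrence) and *the negotiators₁* (the higher occurrence).
*the negotiators₁* (the lower occurrence) is an R-expression. Principle C requires it to be free everywhere.
*the negotiators₁* (the higher occurrence) c-commands it and carries the same index.
The R-expression is bound → Principle C violation.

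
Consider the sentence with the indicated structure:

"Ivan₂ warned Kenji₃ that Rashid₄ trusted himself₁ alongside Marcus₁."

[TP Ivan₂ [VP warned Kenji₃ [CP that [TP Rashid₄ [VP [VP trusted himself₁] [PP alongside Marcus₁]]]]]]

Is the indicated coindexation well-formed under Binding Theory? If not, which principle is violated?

Principle A

The two coindexed NPs are *Marcus₁* and *himself₁*.
*himself₁* is an anaphor. Principle A requires it to be bound within its binding domain — the embedded TP, whose subject is Rashid₄.
Within that domain it is c-commanded by *Rashid₄*, which does not share its index.
*Marcus₁* does not c-command the anaphor at all.
The anaphor is unbound in its domain → Principle A violation.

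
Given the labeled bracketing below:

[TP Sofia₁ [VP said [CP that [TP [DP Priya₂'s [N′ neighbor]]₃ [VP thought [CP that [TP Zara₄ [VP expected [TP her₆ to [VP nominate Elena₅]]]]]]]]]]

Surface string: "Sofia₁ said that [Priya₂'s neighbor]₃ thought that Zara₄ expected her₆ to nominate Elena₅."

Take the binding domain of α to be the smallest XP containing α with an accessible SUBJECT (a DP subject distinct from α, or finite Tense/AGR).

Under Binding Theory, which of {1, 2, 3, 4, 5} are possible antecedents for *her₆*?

{1, 2, 3}

*her* is a pronoun, so Principle B applies: it must be free in its binding domain.
Binding domain of *her₆*: the embedded TP, whose subject is Zara₄.
*Sofia₁* c-commands the pronoun but from outside its binding domain, and is not c-commanded by it → coindexation permitted.
*Priya₂* and the pronoun do not c-command one another → neither Principle B nor Principle C is at stake; coindexation permitted.
*[Priya₂'s neighbor]₃* c-commands the pronoun but from outside its binding domain, and is not c-commanded by it → coindexation permitted.
*Zara₄* c-commands the pronoun within its binding domain → coindexation would violate Principle B.
*Elena₅*: the pronoun c-commands this R-expression → coindexation would violate Principle C on *Elena₅*.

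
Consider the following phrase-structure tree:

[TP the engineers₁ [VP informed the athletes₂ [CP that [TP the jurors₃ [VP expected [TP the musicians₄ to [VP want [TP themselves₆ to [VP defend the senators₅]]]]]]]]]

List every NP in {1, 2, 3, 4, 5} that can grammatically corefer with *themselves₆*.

*themselves* is an anaphor, so Principle A applies: it must be bound in its binding domain.
Binding domain of *themselves₆*: the embedded TP, whose subject is the musicians₄.
*the engineers₁* c-commands the anaphor but is outside its binding domain → cannot satisfy Principle A.
*the athletes₂* c-commands the anaphor but is outside its binding domain → cannot satisfy Principle A.
*the jurors₃* c-commands the anaphor but is outside its binding domain → cannot satisfy Principle A.
*the musicians₄* c-commands the anaphor within its binding domain → licit binder.
*the senators₅* does not c-command the anaphor → cannot bind it.

{4}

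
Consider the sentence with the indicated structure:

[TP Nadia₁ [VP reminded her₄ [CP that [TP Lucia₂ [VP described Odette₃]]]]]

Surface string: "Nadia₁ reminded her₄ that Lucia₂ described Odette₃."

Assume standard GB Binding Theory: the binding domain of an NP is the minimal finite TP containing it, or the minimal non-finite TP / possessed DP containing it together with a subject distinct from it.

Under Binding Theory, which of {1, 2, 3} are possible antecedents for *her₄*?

*her* is a pronoun, so Principle B applies: it must be free in its binding domain.
Binding domain of *her₄*: the matrix TP, whose subject is Nadia₁.
*Nadia₁* c-commands the pronoun within its binding domain → coindexation would violate Principle B.
*Lucia₂*: the pronoun c-commands this R-expression → coindexation would violate Principle C on *Lucia₂*.
*Odette₃*: the pronoun c-commands this R-expression → coindexation would violate Principle C on *Odette₃*.

none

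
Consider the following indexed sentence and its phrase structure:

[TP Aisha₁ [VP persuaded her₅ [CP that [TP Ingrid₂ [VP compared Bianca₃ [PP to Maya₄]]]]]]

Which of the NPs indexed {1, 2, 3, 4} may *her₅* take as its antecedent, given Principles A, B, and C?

*her* is a pronoun, so Principle B applies: it must be free in its binding domain.
Binding domain of *her₅*: the matrix TP, whose subject is Aisha₁.
*Aisha₁* c-commands the pronoun within its binding domain → coindexation would violate Principle B.
*Ingrid₂*: the pronoun c-commands this R-expression → coindexation would violate Principle C on *Ingrid₂*.
*Bianca₃*: the pronoun c-commands this R-expression → coindexation would violate Principle C on *Bianca₃*.
*Maya₄*: the pronoun c-commands this R-expression → coindexation would violate Principle C on *Maya₄*.

none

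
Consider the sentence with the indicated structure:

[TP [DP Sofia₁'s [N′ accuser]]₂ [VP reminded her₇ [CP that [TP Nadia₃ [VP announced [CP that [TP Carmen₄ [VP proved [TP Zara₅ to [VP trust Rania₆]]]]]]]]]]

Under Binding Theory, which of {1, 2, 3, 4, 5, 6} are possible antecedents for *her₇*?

{1}

*her* is a pronoun, so Principle B applies: it must be free in its binding domain.
Binding domain of *her₇*: the matrix TP, whose subject is [Sofia₁'s accuser]₂.
*Sofia₁* and the pronoun do not c-command one another → neither Principle B nor Principle C is at stake; coindexation permitted.
*[Sofia₁'s accuser]₂* c-commands the pronoun within its binding domain → coindexation would violate Principle B.
*Nadia₃*: the pronoun c-commands this R-expression → coindexation would violate Principle C on *Nadia₃*.
*Carmen₄*: the pronoun c-commands this R-expression → coindexation would violate Principle C on *Carmen₄*.
*Zara₅*: the pronoun c-commands this R-expression → coindexation would violate Principle C on *Zara₅*.
*Rania₆*: the pronoun c-commands this R-expression → coindexation would violate Principle C on *Rania₆*.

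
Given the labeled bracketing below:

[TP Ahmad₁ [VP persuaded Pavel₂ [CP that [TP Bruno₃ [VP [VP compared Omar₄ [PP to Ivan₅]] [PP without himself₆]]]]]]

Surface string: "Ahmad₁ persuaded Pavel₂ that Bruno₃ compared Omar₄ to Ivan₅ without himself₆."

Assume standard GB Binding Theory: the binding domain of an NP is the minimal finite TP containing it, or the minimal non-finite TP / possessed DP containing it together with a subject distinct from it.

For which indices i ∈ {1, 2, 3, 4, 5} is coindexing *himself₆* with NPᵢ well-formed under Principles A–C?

{3}

*himself* is an anaphor, so Principle A applies: it must be bound in its binding domain.
Binding domain of *himself₆*: the embedded TP, whose subject is Bruno₃.
*Ahmad₁* c-commands the anaphor but is outside its binding domain → cannot satisfy Principle A.
*Pavel₂* c-commands the anaphor but is outside its binding domain → cannot satisfy Principle A.
*Bruno₃* c-commands the anaphor within its binding domain → licit binder.
*Omar₄* does not c-command the anaphor → cannot bind it.
*Ivan₅* does not c-command the anaphor → cannot bind it.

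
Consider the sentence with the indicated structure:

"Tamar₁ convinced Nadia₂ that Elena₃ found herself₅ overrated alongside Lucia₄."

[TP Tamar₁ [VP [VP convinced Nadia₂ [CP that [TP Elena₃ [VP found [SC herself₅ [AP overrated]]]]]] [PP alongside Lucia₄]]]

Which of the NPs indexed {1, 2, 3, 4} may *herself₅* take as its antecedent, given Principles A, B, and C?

{3}

*herself* is an anaphor, so Principle A applies: it must be bound in its binding domain.
Binding domain of *herself₅*: the embedded TP, whose subject is Elena₃.
*Tamar₁* c-commands the anaphor but is outside its binding domain → cannot satisfy Principle A.
*Nadia₂* c-commands the anaphor but is outside its binding domain → cannot satisfy Principle A.
*Elena₃* c-commands the anaphor within its binding domain → licit binder.
*Lucia₄* does not c-command the anaphor → cannot bind it.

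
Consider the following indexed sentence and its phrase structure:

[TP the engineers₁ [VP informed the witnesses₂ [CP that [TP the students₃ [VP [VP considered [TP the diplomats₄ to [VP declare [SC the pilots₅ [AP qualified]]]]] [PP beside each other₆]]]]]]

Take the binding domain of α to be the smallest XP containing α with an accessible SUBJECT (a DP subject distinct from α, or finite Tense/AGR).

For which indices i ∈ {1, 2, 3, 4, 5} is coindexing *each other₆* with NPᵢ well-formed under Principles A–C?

*each other* is an anaphor, so Principle A applies: it must be bound in its binding domain.
Binding domain of *each other₆*: the embedded TP, whose subject is the students₃.
*the engineers₁* c-commands the anaphor but is outside its binding domain → cannot satisfy Principle A.
*the witnesses₂* c-commands the anaphor but is outside its binding domain → cannot satisfy Principle A.
*the students₃* c-commands the anaphor within its binding domain → licit binder.
*the diplomats₄* does not c-command the anaphor → cannot bind it.
*the pilots₅* does not c-command the anaphor → cannot bind it.

{3}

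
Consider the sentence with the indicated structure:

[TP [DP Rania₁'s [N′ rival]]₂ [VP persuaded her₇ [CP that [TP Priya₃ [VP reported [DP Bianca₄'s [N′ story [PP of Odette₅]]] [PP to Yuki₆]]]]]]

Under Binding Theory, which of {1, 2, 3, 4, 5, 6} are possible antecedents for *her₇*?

{1}

*her* is a pronoun, so Principle B applies: it must be free in its binding domain.
Binding domain of *her₇*: the matrix TP, whose subject is [Rania₁'s rival]₂.
*Rania₁* and the pronoun do not c-command one another → neither Principle B nor Principle C is at stake; coindexation permitted.
*[Rania₁'s rival]₂* c-commands the pronoun within its binding domain → coindexation would violate Principle B.
*Priya₃*: the pronoun c-commands this R-expression → coindexation would violate Principle C on *Priya₃*.
*Bianca₄*: the pronoun c-commands this R-expression → coindexation would violate Principle C on *Bianca₄*.
*Odette₅*: the pronoun c-commands this R-expression → coindexation would violate Principle C on *Odette₅*.
*Yuki₆*: the pronoun c-commands this R-expression → coindexation would violate Principle C on *Yuki₆*.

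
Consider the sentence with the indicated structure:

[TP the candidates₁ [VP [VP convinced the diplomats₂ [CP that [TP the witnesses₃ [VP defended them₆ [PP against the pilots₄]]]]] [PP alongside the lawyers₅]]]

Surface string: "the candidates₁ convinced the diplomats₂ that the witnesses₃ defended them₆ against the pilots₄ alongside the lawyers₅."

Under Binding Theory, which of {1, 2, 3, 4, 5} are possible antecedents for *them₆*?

{1, 2, 5}

*them* is a pronoun, so Principle B applies: it must be free in its binding domain.
Binding domain of *them₆*: the embedded TP, whose subject is the witnesses₃.
*the candidates₁* c-commands the pronoun but from outside its binding domain, and is not c-commanded by it → coindexation permitted.
*the diplomats₂* c-commands the pronoun but from outside its binding domain, and is not c-commanded by it → coindexation permitted.
*the witnesses₃* c-commands the pronoun within its binding domain → coindexation would violate Principle B.
*the pilots₄*: the pronoun c-commands this R-expression → coindexation would violate Principle C on *the pilots₄*.
*the lawyers₅* and the pronoun do not c-command one another → neither Principle B nor Principle C is at stake; coindexation permitted.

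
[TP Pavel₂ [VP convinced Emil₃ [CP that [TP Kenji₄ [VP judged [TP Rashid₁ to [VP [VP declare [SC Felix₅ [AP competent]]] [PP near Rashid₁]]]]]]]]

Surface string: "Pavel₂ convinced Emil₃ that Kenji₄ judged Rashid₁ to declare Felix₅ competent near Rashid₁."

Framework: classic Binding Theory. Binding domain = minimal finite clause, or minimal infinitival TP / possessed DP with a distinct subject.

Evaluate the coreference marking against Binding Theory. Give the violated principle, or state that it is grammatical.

The two coindexed NPs are *Rashid₁* (the lower occurrence) and *Rashid₁* (the higher occurrence).
*Rashid₁* (the lower occurrence) is an R-expression. Principle C requires it to be free everywhere.
*Rashid₁* (the higher occurrence) c-commands it and carries the same index.
The R-expression is bound → Principle C violation.

Principle C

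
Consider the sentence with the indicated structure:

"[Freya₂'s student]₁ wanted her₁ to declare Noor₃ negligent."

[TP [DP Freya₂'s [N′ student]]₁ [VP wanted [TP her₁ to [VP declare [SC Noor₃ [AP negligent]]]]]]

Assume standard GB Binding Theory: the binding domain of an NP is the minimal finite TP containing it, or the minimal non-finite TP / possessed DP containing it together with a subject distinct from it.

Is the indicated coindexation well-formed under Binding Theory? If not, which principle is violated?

Principle B

The two coindexed NPs are *[Freya₂'s student]₁* and *her₁*.
*her₁* is a pronoun. Its binding domain is the matrix TP, whose subject is [Freya₂'s student]₁.
*[Freya₂'s student]₁* c-commands it within that domain and carries the same index.
The pronoun is locally bound → Principle B violation.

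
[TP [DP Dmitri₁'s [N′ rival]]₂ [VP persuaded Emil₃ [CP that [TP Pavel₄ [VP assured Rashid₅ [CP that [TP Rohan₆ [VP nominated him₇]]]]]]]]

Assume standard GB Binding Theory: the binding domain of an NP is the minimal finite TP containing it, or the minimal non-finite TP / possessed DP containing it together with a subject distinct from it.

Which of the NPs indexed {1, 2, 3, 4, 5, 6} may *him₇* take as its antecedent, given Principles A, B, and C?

*him* is a pronoun, so Principle B applies: it must be free in its binding domain.
Binding domain of *him₇*: the embedded TP, whose subject is Rohan₆.
*Dmitri₁* and the pronoun do not c-command one another → neither Principle B nor Principle C is at stake; coindexation permitted.
*[Dmitri₁'s rival]₂* c-commands the pronoun but from outside its binding domain, and is not c-commanded by it → coindexation permitted.
*Emil₃* c-commands the pronoun but from outside its binding domain, and is not c-commanded by it → coindexation permitted.
*Pavel₄* c-commands the pronoun but from outside its binding domain, and is not c-commanded by it → coindexation permitted.
*Rashid₅* c-commands the pronoun but from outside its binding domain, and is not c-commanded by it → coindexation permitted.
*Rohan₆* c-commands the pronoun within its binding domain → coindexation would violate Principle B.

{1, 2, 3, 4, 5}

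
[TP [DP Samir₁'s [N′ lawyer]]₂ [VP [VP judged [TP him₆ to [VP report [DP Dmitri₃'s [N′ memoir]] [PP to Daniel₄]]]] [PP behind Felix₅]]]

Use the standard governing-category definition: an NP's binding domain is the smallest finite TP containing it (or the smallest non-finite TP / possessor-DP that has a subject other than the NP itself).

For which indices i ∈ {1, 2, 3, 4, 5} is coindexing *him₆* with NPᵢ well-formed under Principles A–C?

{1, 5}

*him* is a pronoun, so Principle B applies: it must be free in its binding domain.
Binding domain of *him₆*: the matrix TP, whose subject is [Samir₁'s lawyer]₂.
*Samir₁* and the pronoun do not c-command one another → neither Principle B nor Principle C is at stake; coindexation permitted.
*[Samir₁'s lawyer]₂* c-commands the pronoun within its binding domain → coindexation would violate Principle B.
*Dmitri₃*: the pronoun c-commands this R-expression → coindexation would violate Principle C on *Dmitri₃*.
*Daniel₄*: the pronoun c-commands this R-expression → coindexation would violate Principle C on *Daniel₄*.
*Felix₅* and the pronoun do not c-command one another → neither Principle B nor Principle C is at stake; coindexation permitted.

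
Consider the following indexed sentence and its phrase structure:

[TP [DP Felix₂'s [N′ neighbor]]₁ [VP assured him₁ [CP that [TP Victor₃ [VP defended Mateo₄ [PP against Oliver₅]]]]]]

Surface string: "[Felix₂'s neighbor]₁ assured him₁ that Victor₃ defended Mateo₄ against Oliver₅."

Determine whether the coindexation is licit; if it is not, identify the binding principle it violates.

Principle B

The two coindexed NPs are *[Felix₂'s neighbor]₁* and *him₁*.
*him₁* is a pronoun. Its binding domain is the matrix TP, whose subject is [Felix₂'s neighbor]₁.
*[Felix₂'s neighbor]₁* c-commands it within that domain and carries the same index.
The pronoun is locally bound → Principle B violation.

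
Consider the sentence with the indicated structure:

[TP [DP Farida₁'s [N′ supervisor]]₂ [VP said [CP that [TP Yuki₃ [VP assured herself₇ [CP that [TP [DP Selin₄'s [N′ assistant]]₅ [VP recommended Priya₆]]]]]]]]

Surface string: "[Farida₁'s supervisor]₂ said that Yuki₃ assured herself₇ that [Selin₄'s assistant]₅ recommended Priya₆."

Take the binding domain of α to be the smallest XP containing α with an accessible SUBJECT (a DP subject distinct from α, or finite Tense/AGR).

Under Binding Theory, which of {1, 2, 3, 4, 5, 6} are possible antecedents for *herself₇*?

{3}

*herself* is an anaphor, so Principle A applies: it must be bound in its binding domain.
Binding domain of *herself₇*: the embedded TP, whose subject is Yuki₃.
*Farida₁* does not c-command the anaphor → cannot bind it.
*[Farida₁'s supervisor]₂* c-commands the anaphor but is outside its binding domain → cannot satisfy Principle A.
*Yuki₃* c-commands the anaphor within its binding domain → licit binder.
*Selin₄* does not c-command the anaphor → cannot bind it.
*[Selin₄'s assistant]₅* does not c-command the anaphor → cannot bind it.
*Priya₆* does not c-command the anaphor → cannot bind it.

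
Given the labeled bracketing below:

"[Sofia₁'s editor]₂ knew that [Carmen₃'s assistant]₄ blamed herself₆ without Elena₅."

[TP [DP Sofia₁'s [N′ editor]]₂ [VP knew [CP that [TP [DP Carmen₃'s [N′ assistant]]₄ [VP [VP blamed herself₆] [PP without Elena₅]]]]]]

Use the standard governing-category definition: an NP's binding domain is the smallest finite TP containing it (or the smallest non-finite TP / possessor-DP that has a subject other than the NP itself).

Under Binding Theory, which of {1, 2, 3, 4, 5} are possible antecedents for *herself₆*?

*herself* is an anaphor, so Principle A applies: it must be bound in its binding domain.
Binding domain of *herself₆*: the embedded TP, whose subject is [Carmen₃'s assistant]₄.
*Sofia₁* does not c-command the anaphor → cannot bind it.
*[Sofia₁'s editor]₂* c-commands the anaphor but is outside its binding domain → cannot satisfy Principle A.
*Carmen₃* does not c-command the anaphor → cannot bind it.
*[Carmen₃'s assistant]₄* c-commands the anaphor within its binding domain → licit binder.
*Elena₅* does not c-command the anaphor → cannot bind it.

{4}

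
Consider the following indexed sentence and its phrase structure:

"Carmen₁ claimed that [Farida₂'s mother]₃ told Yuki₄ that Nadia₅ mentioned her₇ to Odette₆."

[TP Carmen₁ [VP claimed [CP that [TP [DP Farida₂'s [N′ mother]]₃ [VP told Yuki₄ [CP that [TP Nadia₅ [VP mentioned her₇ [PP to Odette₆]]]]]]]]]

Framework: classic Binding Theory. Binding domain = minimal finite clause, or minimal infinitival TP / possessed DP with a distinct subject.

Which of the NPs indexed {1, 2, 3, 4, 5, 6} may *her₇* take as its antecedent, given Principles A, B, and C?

{1, 2, 3, 4}

*her* is a pronoun, so Principle B applies: it must be free in its binding domain.
Binding domain of *her₇*: the embedded TP, whose subject is Nadia₅.
*Carmen₁* c-commands the pronoun but from outside its binding domain, and is not c-commanded by it → coindexation permitted.
*Farida₂* and the pronoun do not c-command one another → neither Principle B nor Principle C is at stake; coindexation permitted.
*[Farida₂'s mother]₃* c-commands the pronoun but from outside its binding domain, and is not c-commanded by it → coindexation permitted.
*Yuki₄* c-commands the pronoun but from outside its binding domain, and is not c-commanded by it → coindexation permitted.
*Nadia₅* c-commands the pronoun within its binding domain → coindexation would violate Principle B.
*Odette₆*: the pronoun c-commands this R-expression → coindexation would violate Principle C on *Odette₆*.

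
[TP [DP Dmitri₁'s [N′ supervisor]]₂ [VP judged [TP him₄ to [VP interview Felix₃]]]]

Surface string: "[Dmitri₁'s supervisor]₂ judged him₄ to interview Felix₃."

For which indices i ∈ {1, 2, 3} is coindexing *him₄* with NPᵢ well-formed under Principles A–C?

*him* is a pronoun, so Principle B applies: it must be free in its binding domain.
Binding domain of *him₄*: the matrix TP, whose subject is [Dmitri₁'s supervisor]₂.
*Dmitri₁* and the pronoun do not c-command one another → neither Principle B nor Principle C is at stake; coindexation permitted.
*[Dmitri₁'s supervisor]₂* c-commands the pronoun within its binding domain → coindexation would violate Principle B.
*Felix₃*: the pronoun c-commands this R-expression → coindexation would violate Principle C on *Felix₃*.

{1}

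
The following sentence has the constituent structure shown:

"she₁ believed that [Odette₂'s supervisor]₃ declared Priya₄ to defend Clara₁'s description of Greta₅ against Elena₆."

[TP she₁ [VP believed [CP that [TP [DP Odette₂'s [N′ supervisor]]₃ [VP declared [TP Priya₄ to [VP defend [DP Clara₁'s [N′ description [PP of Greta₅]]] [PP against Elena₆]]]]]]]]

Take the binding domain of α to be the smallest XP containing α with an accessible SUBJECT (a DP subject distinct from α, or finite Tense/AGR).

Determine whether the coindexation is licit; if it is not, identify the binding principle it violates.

The two coindexed NPs are *she₁* and *Clara₁*.
*Clara₁* is an R-expression. Principle C requires it to be free everywhere.
*she₁* c-commands it and carries the same index.
The R-expression is bound → Principle C violation.

Principle C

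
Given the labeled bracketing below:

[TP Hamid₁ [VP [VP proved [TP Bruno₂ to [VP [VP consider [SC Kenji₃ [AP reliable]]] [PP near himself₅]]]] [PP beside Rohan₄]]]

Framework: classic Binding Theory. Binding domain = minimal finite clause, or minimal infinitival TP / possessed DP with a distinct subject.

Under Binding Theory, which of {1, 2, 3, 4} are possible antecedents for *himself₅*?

*himself* is an anaphor, so Principle A applies: it must be bound in its binding domain.
Binding domain of *himself₅*: the embedded TP, whose subject is Bruno₂.
*Hamid₁* c-commands the anaphor but is outside its binding domain → cannot satisfy Principle A.
*Bruno₂* c-commands the anaphor within its binding domain → licit binder.
*Kenji₃* does not c-command the anaphor → cannot bind it.
*Rohan₄* does not c-command the anaphor → cannot bind it.

{2}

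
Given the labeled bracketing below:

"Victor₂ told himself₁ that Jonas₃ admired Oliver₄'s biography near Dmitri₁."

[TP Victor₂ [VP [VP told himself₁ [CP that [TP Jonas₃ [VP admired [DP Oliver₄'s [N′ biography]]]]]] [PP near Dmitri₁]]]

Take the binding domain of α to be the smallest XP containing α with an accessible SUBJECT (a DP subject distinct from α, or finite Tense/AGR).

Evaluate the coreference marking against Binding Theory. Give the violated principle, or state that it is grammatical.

Principle A

The two coindexed NPs are *Dmitri₁* and *himself₁*.
*himself₁* is an anaphor. Principle A requires it to be bound within its binding domain — the matrix TP, whose subject is Victor₂.
Within that domain it is c-commanded by *Victor₂*, which does not share its index.
*Dmitri₁* does not c-command the anaphor at all.
The anaphor is unbound in its domain → Principle A violation.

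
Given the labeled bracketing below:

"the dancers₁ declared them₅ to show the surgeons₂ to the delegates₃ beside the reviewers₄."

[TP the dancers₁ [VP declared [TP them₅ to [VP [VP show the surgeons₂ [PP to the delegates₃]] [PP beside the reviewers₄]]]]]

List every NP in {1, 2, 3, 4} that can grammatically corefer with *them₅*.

*them* is a pronoun, so Principle B applies: it must be free in its binding domain.
Binding domain of *them₅*: the matrix TP, whose subject is the dancers₁.
*the dancers₁* c-commands the pronoun within its binding domain → coindexation would violate Principle B.
*the surgeons₂*: the pronoun c-commands this R-expression → coindexation would violate Principle C on *the surgeons₂*.
*the delegates₃*: the pronoun c-commands this R-expression → coindexation would violate Principle C on *the delegates₃*.
*the reviewers₄*: the pronoun c-commands this R-expression → coindexation would violate Principle C on *the reviewers₄*.

none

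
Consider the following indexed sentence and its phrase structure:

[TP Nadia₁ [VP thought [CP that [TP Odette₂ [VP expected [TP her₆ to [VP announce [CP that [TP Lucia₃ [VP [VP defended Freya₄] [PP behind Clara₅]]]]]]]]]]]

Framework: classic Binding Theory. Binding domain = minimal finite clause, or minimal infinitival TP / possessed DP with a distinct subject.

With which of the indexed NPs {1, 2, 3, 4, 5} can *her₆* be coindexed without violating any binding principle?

{1}

*her* is a pronoun, so Principle B applies: it must be free in its binding domain.
Binding domain of *her₆*: the embedded TP, whose subject is Odette₂.
*Nadia₁* c-commands the pronoun but from outside its binding domain, and is not c-commanded by it → coindexation permitted.
*Odette₂* c-commands the pronoun within its binding domain → coindexation would violate Principle B.
*Lucia₃*: the pronoun c-commands this R-expression → coindexation would violate Principle C on *Lucia₃*.
*Freya₄*: the pronoun c-commands this R-expression → coindexation would violate Principle C on *Freya₄*.
*Clara₅*: the pronoun c-commands this R-expression → coindexation would violate Principle C on *Clara₅*.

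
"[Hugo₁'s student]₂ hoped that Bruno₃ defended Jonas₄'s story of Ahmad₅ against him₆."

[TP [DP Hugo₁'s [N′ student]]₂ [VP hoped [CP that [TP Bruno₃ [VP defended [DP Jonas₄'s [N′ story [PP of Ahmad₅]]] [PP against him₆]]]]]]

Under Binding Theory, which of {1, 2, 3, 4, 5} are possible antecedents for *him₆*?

*him* is a pronoun, so Principle B applies: it must be free in its binding domain.
Binding domain of *him₆*: the embedded TP, whose subject is Bruno₃.
*Hugo₁* and the pronoun do not c-command one another → neither Principle B nor Principle C is at stake; coindexation permitted.
*[Hugo₁'s student]₂* c-commands the pronoun but from outside its binding domain, and is not c-commanded by it → coindexation permitted.
*Bruno₃* c-commands the pronoun within its binding domain → coindexation would violate Principle B.
*Jonas₄* and the pronoun do not c-command one another → neither Principle B nor Principle C is at stake; coindexation permitted.
*Ahmad₅* and the pronoun do not c-command one another → neither Principle B nor Principle C is at stake; coindexation permitted.

{1, 2, 4, 5}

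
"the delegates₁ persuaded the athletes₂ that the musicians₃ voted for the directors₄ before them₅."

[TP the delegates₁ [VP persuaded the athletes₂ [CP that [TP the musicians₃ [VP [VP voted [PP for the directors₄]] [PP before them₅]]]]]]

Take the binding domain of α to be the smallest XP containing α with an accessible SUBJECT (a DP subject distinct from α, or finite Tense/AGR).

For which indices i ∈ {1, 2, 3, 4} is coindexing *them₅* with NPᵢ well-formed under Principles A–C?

*them* is a pronoun, so Principle B applies: it must be free in its binding domain.
Binding domain of *them₅*: the embedded TP, whose subject is the musicians₃.
*the delegates₁* c-commands the pronoun but from outside its binding domain, and is not c-commanded by it → coindexation permitted.
*the athletes₂* c-commands the pronoun but from outside its binding domain, and is not c-commanded by it → coindexation permitted.
*the musicians₃* c-commands the pronoun within its binding domain → coindexation would violate Principle B.
*the directors₄* and the pronoun do not c-command one another → neither Principle B nor Principle C is at stake; coindexation permitted.

{1, 2, 4}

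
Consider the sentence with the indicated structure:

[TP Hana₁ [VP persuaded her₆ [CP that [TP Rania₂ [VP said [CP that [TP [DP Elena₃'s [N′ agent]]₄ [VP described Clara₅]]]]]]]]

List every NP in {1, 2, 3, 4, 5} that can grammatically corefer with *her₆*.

none

*her* is a pronoun, so Principle B applies: it must be free in its binding domain.
Binding domain of *her₆*: the matrix TP, whose subject is Hana₁.
*Hana₁* c-commands the pronoun within its binding domain → coindexation would violate Principle B.
*Rania₂*: the pronoun c-commands this R-expression → coindexation would violate Principle C on *Rania₂*.
*Elena₃*: the pronoun c-commands this R-expression → coindexation would violate Principle C on *Elena₃*.
*[Elena₃'s agent]₄*: the pronoun c-commands this R-expression → coindexation would violate Principle C on *[Elena₃'s agent]₄*.
*Clara₅*: the pronoun c-commands this R-expression → coindexation would violate Principle C on *Clara₅*.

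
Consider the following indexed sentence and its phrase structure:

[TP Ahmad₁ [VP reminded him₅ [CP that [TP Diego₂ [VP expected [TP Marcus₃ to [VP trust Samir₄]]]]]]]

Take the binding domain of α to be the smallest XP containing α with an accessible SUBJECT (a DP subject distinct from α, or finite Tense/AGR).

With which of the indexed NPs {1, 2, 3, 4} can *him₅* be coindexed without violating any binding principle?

*him* is a pronoun, so Principle B applies: it must be free in its binding domain.
Binding domain of *him₅*: the matrix TP, whose subject is Ahmad₁.
*Ahmad₁* c-commands the pronoun within its binding domain → coindexation would violate Principle B.
*Diego₂*: the pronoun c-commands this R-expression → coindexation would violate Principle C on *Diego₂*.
*Marcus₃*: the pronoun c-commands this R-expression → coindexation would violate Principle C on *Marcus₃*.
*Samir₄*: the pronoun c-commands this R-expression → coindexation would violate Principle C on *Samir₄*.

none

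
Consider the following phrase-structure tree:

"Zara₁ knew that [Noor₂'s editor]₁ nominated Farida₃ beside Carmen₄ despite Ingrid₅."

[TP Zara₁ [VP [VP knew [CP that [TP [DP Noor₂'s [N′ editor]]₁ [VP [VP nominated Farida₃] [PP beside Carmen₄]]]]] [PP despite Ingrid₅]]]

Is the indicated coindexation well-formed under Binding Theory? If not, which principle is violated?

The two coindexed NPs are *[Noor₂'s editor]₁* and *Zara₁*.
*[Noor₂'s editor]₁* is an R-expression. Principle C requires it to be free everywhere.
*Zara₁* c-commands it and carries the same index.
The R-expression is bound → Principle C violation.

Principle C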